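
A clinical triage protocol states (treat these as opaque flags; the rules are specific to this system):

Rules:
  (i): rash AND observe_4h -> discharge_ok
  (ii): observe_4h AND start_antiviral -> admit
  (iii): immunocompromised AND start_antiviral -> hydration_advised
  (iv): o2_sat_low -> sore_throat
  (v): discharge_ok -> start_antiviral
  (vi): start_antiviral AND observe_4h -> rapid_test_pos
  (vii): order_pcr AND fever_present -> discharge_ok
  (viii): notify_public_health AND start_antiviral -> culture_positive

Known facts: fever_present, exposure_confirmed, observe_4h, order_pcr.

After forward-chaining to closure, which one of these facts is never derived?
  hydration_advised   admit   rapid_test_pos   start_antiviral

Round 1: (vii) [order_pcr AND fever_present -> discharge_ok]. New: discharge_ok.
Round 2: (v) [discharge_ok -> start_antiviral]. New: start_antiviral.
Round 3: (ii) [observe_4h AND start_antiviral -> admit]; (vi) [start_antiviral AND observe_4h -> rapid_test_pos]. New: admit, rapid_test_pos.
Derived: admit (round 3), rapid_test_pos (round 3), start_antiviral (round 2). hydration_advised never appears in any round.

hydration_advised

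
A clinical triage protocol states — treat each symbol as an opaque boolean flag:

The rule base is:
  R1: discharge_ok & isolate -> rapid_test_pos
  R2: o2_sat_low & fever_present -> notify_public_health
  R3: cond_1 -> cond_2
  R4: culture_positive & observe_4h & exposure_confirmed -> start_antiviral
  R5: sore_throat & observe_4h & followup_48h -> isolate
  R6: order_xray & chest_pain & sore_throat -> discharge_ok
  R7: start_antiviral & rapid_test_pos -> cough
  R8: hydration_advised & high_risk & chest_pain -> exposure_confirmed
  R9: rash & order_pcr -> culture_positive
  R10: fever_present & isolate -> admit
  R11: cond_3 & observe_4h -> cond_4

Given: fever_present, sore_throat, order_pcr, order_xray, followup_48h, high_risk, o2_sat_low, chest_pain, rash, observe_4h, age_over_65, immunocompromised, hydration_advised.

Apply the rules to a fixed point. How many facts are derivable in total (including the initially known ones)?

22

Round 1 — R2, R5, R6, R8, R9, derive notify_public_health, isolate, discharge_ok, exposure_confirmed, culture_positive.
Round 2 — R1, R4, R10, derive rapid_test_pos, start_antiviral, admit.
Round 3 — R7, derive cough.
Closure: {admit, age_over_65, chest_pain, cough, culture_positive, discharge_ok, exposure_confirmed, fever_present, followup_48h, high_risk, hydration_advised, immunocompromised, isolate, notify_public_health, o2_sat_low, observe_4h, order_pcr, order_xray, rapid_test_pos, rash, sore_throat, start_antiviral} — 22 facts.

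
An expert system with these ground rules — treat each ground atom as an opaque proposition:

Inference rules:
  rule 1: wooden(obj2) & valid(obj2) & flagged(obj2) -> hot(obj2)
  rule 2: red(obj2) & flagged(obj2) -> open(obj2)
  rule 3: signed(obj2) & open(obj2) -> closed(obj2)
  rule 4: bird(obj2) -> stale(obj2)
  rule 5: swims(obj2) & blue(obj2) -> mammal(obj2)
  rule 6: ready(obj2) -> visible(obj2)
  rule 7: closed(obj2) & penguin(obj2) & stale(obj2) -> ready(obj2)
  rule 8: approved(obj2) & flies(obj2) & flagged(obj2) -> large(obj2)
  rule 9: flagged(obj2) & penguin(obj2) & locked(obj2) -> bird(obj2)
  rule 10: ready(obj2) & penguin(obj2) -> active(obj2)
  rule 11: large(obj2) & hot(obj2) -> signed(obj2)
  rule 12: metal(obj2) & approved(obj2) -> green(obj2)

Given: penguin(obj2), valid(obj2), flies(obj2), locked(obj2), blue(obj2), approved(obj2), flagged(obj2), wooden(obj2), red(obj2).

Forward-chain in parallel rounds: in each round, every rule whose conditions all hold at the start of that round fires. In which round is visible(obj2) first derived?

5

[1] rule 1 [wooden(obj2) & valid(obj2) & flagged(obj2) -> hot(obj2)]; rule 2 [red(obj2) & flagged(obj2) -> open(obj2)]; rule 8 [approved(obj2) & flies(obj2) & flagged(obj2) -> large(obj2)]; rule 9 [flagged(obj2) & penguin(obj2) & locked(obj2) -> bird(obj2)]. ⇒ new: hot(obj2), open(obj2), large(obj2), bird(obj2).
[2] rule 4 [bird(obj2) -> stale(obj2)]; rule 11 [large(obj2) & hot(obj2) -> signed(obj2)]. ⇒ new: stale(obj2), signed(obj2).
[3] rule 3 [signed(obj2) & open(obj2) -> closed(obj2)]. ⇒ new: closed(obj2).
[4] rule 7 [closed(obj2) & penguin(obj2) & stale(obj2) -> ready(obj2)]. ⇒ new: ready(obj2).
[5] rule 6 [ready(obj2) -> visible(obj2)]; rule 10 [ready(obj2) & penguin(obj2) -> active(obj2)]. ⇒ new: visible(obj2), active(obj2).
visible(obj2) first appears in round 5.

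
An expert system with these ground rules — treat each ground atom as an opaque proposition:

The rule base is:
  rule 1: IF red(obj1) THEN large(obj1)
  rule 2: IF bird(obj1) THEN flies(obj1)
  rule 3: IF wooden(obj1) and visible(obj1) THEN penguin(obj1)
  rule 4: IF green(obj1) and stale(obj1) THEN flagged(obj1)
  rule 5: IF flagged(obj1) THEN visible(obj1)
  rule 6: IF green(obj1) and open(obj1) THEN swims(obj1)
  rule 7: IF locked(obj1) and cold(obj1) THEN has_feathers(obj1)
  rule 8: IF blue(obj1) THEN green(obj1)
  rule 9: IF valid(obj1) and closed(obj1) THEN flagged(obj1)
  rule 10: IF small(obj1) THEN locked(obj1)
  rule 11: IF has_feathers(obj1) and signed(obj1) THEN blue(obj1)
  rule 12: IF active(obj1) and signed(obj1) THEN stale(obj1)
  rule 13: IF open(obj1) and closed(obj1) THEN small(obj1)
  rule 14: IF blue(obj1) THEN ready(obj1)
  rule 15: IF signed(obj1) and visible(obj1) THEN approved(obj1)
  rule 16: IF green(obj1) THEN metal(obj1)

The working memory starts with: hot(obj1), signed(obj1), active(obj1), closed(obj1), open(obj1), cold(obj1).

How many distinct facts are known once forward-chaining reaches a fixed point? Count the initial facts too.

Round 1 fires rule 12, rule 13, giving stale(obj1), small(obj1).
Round 2 fires rule 10, giving locked(obj1).
Round 3 fires rule 7, giving has_feathers(obj1).
Round 4 fires rule 11, giving blue(obj1).
Round 5 fires rule 8, rule 14, giving green(obj1), ready(obj1).
Round 6 fires rule 4, rule 6, rule 16, giving flagged(obj1), swims(obj1), metal(obj1).
Round 7 fires rule 5, giving visible(obj1).
Round 8 fires rule 15, giving approved(obj1).
Closure: {active(obj1), approved(obj1), blue(obj1), closed(obj1), cold(obj1), flagged(obj1), green(obj1), has_feathers(obj1), hot(obj1), locked(obj1), metal(obj1), open(obj1), ready(obj1), signed(obj1), small(obj1), stale(obj1), swims(obj1), visible(obj1)} — 18 facts.

18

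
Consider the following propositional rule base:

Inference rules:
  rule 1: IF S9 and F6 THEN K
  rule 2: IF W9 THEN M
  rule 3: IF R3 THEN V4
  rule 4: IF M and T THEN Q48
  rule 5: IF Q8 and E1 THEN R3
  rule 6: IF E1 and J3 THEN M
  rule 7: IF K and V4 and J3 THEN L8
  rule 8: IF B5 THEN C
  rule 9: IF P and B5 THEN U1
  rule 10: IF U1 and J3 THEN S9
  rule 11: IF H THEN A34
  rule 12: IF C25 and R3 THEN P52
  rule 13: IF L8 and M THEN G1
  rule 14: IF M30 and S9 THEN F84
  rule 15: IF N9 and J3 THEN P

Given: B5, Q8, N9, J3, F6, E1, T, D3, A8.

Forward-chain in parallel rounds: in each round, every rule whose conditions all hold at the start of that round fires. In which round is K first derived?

Round 1: rule 5 [IF Q8 and E1 THEN R3]; rule 6 [IF E1 and J3 THEN M]; rule 8 [IF B5 THEN C]; rule 15 [IF N9 and J3 THEN P]. Adds R3, M, C, P.
Round 2: rule 3 [IF R3 THEN V4]; rule 4 [IF M and T THEN Q48]; rule 9 [IF P and B5 THEN U1]. Adds V4, Q48, U1.
Round 3: rule 10 [IF U1 and J3 THEN S9]. Adds S9.
Round 4: rule 1 [IF S9 and F6 THEN K]. Adds K.
K first appears in round 4.

4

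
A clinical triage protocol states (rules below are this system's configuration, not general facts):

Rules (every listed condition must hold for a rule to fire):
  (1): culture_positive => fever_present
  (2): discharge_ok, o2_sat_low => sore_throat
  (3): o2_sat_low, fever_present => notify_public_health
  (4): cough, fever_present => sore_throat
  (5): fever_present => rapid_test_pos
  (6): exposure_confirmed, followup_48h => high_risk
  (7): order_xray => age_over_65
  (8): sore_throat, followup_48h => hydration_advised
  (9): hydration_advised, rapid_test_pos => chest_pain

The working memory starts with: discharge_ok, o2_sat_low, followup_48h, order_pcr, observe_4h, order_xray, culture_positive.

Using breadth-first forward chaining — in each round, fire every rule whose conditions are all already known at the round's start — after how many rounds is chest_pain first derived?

3

Round 1: (1) [culture_positive => fever_present]; (2) [discharge_ok, o2_sat_low => sore_throat]; (7) [order_xray => age_over_65]. New: fever_present, sore_throat, age_over_65.
Round 2: (3) [o2_sat_low, fever_present => notify_public_health]; (5) [fever_present => rapid_test_pos]; (8) [sore_throat, followup_48h => hydration_advised]. New: notify_public_health, rapid_test_pos, hydration_advised.
Round 3: (9) [hydration_advised, rapid_test_pos => chest_pain]. New: chest_pain.
chest_pain first appears in round 3.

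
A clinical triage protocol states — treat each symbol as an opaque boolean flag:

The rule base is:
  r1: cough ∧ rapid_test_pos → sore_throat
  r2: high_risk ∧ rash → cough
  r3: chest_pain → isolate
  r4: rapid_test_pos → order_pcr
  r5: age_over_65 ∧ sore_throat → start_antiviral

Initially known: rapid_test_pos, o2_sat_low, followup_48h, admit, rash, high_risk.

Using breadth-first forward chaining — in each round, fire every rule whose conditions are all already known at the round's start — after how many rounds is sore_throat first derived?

2

Round 1: r2 [high_risk ∧ rash → cough]; r4 [rapid_test_pos → order_pcr]. New: cough, order_pcr.
Round 2: r1 [cough ∧ rapid_test_pos → sore_throat]. New: sore_throat.
sore_throat first appears in round 2.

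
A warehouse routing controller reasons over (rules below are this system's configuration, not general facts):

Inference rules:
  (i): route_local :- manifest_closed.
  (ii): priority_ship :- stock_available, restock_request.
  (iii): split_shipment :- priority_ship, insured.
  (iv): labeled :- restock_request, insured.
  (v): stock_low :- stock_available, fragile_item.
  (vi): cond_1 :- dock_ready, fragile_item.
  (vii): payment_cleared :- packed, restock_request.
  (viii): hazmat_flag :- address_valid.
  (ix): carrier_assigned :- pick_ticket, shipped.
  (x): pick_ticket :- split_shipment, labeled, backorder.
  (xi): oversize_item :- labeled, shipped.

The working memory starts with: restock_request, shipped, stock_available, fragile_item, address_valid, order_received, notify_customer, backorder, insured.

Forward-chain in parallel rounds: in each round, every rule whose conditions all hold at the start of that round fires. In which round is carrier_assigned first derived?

[1] (ii) [priority_ship :- stock_available, restock_request.]; (iv) [labeled :- restock_request, insured.]; (v) [stock_low :- stock_available, fragile_item.]; (viii) [hazmat_flag :- address_valid.]. ⇒ new: priority_ship, labeled, stock_low, hazmat_flag.
[2] (iii) [split_shipment :- priority_ship, insured.]; (xi) [oversize_item :- labeled, shipped.]. ⇒ new: split_shipment, oversize_item.
[3] (x) [pick_ticket :- split_shipment, labeled, backorder.]. ⇒ new: pick_ticket.
[4] (ix) [carrier_assigned :- pick_ticket, shipped.]. ⇒ new: carrier_assigned.
carrier_assigned first appears in round 4.

4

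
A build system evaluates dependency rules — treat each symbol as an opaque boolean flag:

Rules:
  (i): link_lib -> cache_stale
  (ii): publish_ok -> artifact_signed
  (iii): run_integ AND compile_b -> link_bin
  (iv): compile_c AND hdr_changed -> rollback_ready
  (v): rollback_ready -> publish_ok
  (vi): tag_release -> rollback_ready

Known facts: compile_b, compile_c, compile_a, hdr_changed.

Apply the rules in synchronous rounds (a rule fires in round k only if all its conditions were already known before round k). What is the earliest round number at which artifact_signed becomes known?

Round 1: (iv) [compile_c AND hdr_changed -> rollback_ready]. Adds rollback_ready.
Round 2: (v) [rollback_ready -> publish_ok]. Adds publish_ok.
Round 3: (ii) [publish_ok -> artifact_signed]. Adds artifact_signed.
artifact_signed first appears in round 3.

3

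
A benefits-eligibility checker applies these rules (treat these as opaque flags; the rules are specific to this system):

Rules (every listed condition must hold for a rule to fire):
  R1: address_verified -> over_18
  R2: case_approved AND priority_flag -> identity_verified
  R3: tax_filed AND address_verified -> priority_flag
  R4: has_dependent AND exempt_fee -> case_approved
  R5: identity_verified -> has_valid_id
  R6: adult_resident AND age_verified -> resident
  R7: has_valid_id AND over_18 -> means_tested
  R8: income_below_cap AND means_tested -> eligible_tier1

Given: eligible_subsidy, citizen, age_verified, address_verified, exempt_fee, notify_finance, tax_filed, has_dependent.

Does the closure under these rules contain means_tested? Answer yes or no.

yes

Round 1 — R1, R3, R4, derive over_18, priority_flag, case_approved.
Round 2 — R2, derive identity_verified.
Round 3 — R5, derive has_valid_id.
Round 4 — R7, derive means_tested.
means_tested appears in round 4, so it is derivable.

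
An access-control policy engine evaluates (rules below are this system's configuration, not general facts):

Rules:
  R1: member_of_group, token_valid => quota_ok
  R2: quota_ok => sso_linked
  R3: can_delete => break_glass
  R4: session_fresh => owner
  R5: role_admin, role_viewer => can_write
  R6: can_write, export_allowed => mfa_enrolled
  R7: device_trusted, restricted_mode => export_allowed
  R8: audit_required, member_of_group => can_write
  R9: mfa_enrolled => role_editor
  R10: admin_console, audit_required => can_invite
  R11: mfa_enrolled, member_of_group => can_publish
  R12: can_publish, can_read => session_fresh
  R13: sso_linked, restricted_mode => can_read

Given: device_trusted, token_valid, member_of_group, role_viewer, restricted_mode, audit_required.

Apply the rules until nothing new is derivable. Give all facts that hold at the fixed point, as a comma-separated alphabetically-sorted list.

audit_required, can_publish, can_read, can_write, device_trusted, export_allowed, member_of_group, mfa_enrolled, owner, quota_ok, restricted_mode, role_editor, role_viewer, session_fresh, sso_linked, token_valid

[1] R1 [member_of_group, token_valid => quota_ok]; R7 [device_trusted, restricted_mode => export_allowed]; R8 [audit_required, member_of_group => can_write]. ⇒ new: quota_ok, export_allowed, can_write.
[2] R2 [quota_ok => sso_linked]; R6 [can_write, export_allowed => mfa_enrolled]. ⇒ new: sso_linked, mfa_enrolled.
[3] R9 [mfa_enrolled => role_editor]; R11 [mfa_enrolled, member_of_group => can_publish]; R13 [sso_linked, restricted_mode => can_read]. ⇒ new: role_editor, can_publish, can_read.
[4] R12 [can_publish, can_read => session_fresh]. ⇒ new: session_fresh.
[5] R4 [session_fresh => owner]. ⇒ new: owner.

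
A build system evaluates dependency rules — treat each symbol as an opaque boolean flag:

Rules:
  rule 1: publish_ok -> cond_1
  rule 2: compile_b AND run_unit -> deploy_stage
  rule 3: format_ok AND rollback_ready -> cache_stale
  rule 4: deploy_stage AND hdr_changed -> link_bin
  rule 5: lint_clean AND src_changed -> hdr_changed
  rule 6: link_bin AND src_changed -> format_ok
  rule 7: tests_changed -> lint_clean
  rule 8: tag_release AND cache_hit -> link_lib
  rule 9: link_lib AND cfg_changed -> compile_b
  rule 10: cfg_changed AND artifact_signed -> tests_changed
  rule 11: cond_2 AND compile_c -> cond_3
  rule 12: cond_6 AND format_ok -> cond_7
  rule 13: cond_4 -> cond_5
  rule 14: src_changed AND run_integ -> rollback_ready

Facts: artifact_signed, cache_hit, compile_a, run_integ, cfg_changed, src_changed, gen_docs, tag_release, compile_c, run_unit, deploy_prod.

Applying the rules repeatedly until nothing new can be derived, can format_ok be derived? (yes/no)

Round 1 fires rule 8, rule 10, rule 14, giving link_lib, tests_changed, rollback_ready.
Round 2 fires rule 7, rule 9, giving lint_clean, compile_b.
Round 3 fires rule 2, rule 5, giving deploy_stage, hdr_changed.
Round 4 fires rule 4, giving link_bin.
Round 5 fires rule 6, giving format_ok.
Round 6 fires rule 3, giving cache_stale.
format_ok appears in round 5, so it is derivable.

yes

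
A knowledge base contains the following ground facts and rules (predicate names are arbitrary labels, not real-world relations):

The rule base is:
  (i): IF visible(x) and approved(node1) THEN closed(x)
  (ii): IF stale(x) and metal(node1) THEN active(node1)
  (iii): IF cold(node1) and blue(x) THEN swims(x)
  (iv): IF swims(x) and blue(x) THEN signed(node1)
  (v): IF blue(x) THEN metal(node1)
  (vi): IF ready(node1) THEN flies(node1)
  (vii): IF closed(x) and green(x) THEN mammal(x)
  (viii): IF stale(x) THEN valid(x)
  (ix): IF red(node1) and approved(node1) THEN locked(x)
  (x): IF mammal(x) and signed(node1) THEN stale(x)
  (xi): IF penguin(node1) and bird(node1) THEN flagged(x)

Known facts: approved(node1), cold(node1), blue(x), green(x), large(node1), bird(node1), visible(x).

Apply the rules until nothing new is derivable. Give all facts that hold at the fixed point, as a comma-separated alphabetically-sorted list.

active(node1), approved(node1), bird(node1), blue(x), closed(x), cold(node1), green(x), large(node1), mammal(x), metal(node1), signed(node1), stale(x), swims(x), valid(x), visible(x)

Round 1: (i) [IF visible(x) and approved(node1) THEN closed(x)]; (iii) [IF cold(node1) and blue(x) THEN swims(x)]; (v) [IF blue(x) THEN metal(node1)]. Adds closed(x), swims(x), metal(node1).
Round 2: (iv) [IF swims(x) and blue(x) THEN signed(node1)]; (vii) [IF closed(x) and green(x) THEN mammal(x)]. Adds signed(node1), mammal(x).
Round 3: (x) [IF mammal(x) and signed(node1) THEN stale(x)]. Adds stale(x).
Round 4: (ii) [IF stale(x) and metal(node1) THEN active(node1)]; (viii) [IF stale(x) THEN valid(x)]. Adds active(node1), valid(x).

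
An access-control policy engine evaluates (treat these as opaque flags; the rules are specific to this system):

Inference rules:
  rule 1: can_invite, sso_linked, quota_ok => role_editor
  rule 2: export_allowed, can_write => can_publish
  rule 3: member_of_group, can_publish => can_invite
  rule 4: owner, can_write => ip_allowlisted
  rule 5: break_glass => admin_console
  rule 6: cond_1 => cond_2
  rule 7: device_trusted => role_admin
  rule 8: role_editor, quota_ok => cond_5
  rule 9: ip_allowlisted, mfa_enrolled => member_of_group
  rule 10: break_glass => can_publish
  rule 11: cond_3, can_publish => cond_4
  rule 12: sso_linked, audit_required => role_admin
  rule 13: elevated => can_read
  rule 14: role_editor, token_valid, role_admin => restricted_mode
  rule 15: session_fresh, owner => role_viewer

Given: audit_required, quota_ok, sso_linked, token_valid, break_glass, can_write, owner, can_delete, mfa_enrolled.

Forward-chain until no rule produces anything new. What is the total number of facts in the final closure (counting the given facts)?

18

Round 1 — rule 4, rule 5, rule 10, rule 12, derive ip_allowlisted, admin_console, can_publish, role_admin.
Round 2 — rule 9, derive member_of_group.
Round 3 — rule 3, derive can_invite.
Round 4 — rule 1, derive role_editor.
Round 5 — rule 8, rule 14, derive cond_5, restricted_mode.
Closure: {admin_console, audit_required, break_glass, can_delete, can_invite, can_publish, can_write, cond_5, ip_allowlisted, member_of_group, mfa_enrolled, owner, quota_ok, restricted_mode, role_admin, role_editor, sso_linked, token_valid} — 18 facts.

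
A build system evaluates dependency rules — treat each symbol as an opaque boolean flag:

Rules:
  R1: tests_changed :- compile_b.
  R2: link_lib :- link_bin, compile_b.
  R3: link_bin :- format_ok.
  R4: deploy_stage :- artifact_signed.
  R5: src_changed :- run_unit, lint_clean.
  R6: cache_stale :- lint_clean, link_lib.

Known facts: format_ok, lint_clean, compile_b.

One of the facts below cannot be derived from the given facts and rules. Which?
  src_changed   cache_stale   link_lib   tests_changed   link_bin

Round 1: R1 [tests_changed :- compile_b.]; R3 [link_bin :- format_ok.]. New: tests_changed, link_bin.
Round 2: R2 [link_lib :- link_bin, compile_b.]. New: link_lib.
Round 3: R6 [cache_stale :- lint_clean, link_lib.]. New: cache_stale.
Derived: tests_changed (round 1), link_bin (round 1), cache_stale (round 3), link_lib (round 2). src_changed never appears in any round.

src_changed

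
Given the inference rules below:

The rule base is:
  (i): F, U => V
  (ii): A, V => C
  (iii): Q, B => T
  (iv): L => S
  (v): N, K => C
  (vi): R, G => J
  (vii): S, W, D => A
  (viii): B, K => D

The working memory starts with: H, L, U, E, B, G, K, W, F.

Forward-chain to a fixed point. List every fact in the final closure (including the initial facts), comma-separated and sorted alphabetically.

A, B, C, D, E, F, G, H, K, L, S, U, V, W

Round 1 fires (i), (iv), (viii), giving V, S, D.
Round 2 fires (vii), giving A.
Round 3 fires (ii), giving C.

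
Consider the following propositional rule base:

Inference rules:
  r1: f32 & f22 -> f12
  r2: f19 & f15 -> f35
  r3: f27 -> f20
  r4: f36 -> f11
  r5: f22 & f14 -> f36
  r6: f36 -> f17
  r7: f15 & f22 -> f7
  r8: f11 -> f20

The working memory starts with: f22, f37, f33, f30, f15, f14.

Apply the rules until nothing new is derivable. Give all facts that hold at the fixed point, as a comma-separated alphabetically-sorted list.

f11, f14, f15, f17, f20, f22, f30, f33, f36, f37, f7

Round 1: r5 [f22 & f14 -> f36]; r7 [f15 & f22 -> f7]. Adds f36, f7.
Round 2: r4 [f36 -> f11]; r6 [f36 -> f17]. Adds f11, f17.
Round 3: r8 [f11 -> f20]. Adds f20.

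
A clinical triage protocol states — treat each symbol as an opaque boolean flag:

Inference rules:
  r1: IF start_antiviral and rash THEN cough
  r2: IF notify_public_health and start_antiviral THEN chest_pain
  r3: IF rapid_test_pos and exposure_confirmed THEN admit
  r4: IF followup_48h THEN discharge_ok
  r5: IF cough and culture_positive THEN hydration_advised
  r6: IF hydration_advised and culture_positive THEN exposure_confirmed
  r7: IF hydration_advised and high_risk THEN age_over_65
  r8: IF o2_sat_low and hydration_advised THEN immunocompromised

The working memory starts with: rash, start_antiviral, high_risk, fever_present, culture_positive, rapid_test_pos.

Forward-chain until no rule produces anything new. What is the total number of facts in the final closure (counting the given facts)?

11

Round 1: r1 [IF start_antiviral and rash THEN cough]. Adds cough.
Round 2: r5 [IF cough and culture_positive THEN hydration_advised]. Adds hydration_advised.
Round 3: r6 [IF hydration_advised and culture_positive THEN exposure_confirmed]; r7 [IF hydration_advised and high_risk THEN age_over_65]. Adds exposure_confirmed, age_over_65.
Round 4: r3 [IF rapid_test_pos and exposure_confirmed THEN admit]. Adds admit.
Closure: {admit, age_over_65, cough, culture_positive, exposure_confirmed, fever_present, high_risk, hydration_advised, rapid_test_pos, rash, start_antiviral} — 11 facts.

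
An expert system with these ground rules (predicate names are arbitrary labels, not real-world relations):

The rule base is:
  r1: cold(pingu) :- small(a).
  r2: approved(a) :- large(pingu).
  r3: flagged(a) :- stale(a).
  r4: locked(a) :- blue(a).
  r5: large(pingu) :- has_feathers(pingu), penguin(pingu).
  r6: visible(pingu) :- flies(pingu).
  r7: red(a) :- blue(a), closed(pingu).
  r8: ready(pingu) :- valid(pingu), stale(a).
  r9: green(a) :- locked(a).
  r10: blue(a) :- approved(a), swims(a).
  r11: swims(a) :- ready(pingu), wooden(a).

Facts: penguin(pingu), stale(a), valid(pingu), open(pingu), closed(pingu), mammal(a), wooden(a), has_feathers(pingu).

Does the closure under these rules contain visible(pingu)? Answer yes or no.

[1] r3 [flagged(a) :- stale(a).]; r5 [large(pingu) :- has_feathers(pingu), penguin(pingu).]; r8 [ready(pingu) :- valid(pingu), stale(a).]. ⇒ new: flagged(a), large(pingu), ready(pingu).
[2] r2 [approved(a) :- large(pingu).]; r11 [swims(a) :- ready(pingu), wooden(a).]. ⇒ new: approved(a), swims(a).
[3] r10 [blue(a) :- approved(a), swims(a).]. ⇒ new: blue(a).
[4] r4 [locked(a) :- blue(a).]; r7 [red(a) :- blue(a), closed(pingu).]. ⇒ new: locked(a), red(a).
[5] r9 [green(a) :- locked(a).]. ⇒ new: green(a).
Fixed point reached. visible(pingu) is concluded only by r6; r6 needs flies(pingu) (never derived).

no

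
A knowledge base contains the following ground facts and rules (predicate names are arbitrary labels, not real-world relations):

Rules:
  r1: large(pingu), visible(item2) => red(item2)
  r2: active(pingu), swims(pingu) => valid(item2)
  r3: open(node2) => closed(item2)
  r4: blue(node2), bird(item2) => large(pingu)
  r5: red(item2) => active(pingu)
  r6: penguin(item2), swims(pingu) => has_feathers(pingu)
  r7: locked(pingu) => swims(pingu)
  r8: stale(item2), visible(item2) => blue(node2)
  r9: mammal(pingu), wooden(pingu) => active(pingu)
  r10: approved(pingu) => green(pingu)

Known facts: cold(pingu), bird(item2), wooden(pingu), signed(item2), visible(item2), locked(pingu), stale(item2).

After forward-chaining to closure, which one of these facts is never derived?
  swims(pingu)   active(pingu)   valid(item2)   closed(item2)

[1] r7 [locked(pingu) => swims(pingu)]; r8 [stale(item2), visible(item2) => blue(node2)]. ⇒ new: swims(pingu), blue(node2).
[2] r4 [blue(node2), bird(item2) => large(pingu)]. ⇒ new: large(pingu).
[3] r1 [large(pingu), visible(item2) => red(item2)]. ⇒ new: red(item2).
[4] r5 [red(item2) => active(pingu)]. ⇒ new: active(pingu).
[5] r2 [active(pingu), swims(pingu) => valid(item2)]. ⇒ new: valid(item2).
Derived: active(pingu) (round 4), swims(pingu) (round 1), valid(item2) (round 5). closed(item2) never appears in any round.

closed(item2)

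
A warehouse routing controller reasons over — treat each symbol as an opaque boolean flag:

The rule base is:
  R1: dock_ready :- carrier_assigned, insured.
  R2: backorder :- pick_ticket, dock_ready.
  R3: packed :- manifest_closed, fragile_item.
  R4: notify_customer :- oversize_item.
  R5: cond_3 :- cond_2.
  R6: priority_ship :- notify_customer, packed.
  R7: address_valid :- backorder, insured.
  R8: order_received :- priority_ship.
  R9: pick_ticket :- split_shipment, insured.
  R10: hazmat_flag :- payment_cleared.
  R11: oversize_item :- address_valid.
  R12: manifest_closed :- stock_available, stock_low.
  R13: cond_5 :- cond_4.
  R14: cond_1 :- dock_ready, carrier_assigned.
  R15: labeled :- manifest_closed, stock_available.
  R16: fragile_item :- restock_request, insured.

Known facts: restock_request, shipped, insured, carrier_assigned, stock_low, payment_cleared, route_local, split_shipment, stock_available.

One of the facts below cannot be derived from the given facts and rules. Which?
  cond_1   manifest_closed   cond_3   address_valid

cond_3

[1] R1 [dock_ready :- carrier_assigned, insured.]; R9 [pick_ticket :- split_shipment, insured.]; R10 [hazmat_flag :- payment_cleared.]; R12 [manifest_closed :- stock_available, stock_low.]; R16 [fragile_item :- restock_request, insured.]. ⇒ new: dock_ready, pick_ticket, hazmat_flag, manifest_closed, fragile_item.
[2] R2 [backorder :- pick_ticket, dock_ready.]; R3 [packed :- manifest_closed, fragile_item.]; R14 [cond_1 :- dock_ready, carrier_assigned.]; R15 [labeled :- manifest_closed, stock_available.]. ⇒ new: backorder, packed, cond_1, labeled.
[3] R7 [address_valid :- backorder, insured.]. ⇒ new: address_valid.
[4] R11 [oversize_item :- address_valid.]. ⇒ new: oversize_item.
[5] R4 [notify_customer :- oversize_item.]. ⇒ new: notify_customer.
[6] R6 [priority_ship :- notify_customer, packed.]. ⇒ new: priority_ship.
[7] R8 [order_received :- priority_ship.]. ⇒ new: order_received.
Derived: manifest_closed (round 1), address_valid (round 3), cond_1 (round 2). cond_3 never appears in any round.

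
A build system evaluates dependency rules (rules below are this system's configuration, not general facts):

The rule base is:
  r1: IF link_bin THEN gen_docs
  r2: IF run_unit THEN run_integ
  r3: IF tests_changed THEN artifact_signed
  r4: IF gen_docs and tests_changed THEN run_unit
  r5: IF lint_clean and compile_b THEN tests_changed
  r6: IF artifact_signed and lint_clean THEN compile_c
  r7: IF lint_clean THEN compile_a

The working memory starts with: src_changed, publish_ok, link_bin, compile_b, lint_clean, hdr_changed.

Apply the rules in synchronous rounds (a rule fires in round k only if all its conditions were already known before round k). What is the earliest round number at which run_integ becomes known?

Round 1 — r1, r5, r7, derive gen_docs, tests_changed, compile_a.
Round 2 — r3, r4, derive artifact_signed, run_unit.
Round 3 — r2, r6, derive run_integ, compile_c.
run_integ first appears in round 3.

3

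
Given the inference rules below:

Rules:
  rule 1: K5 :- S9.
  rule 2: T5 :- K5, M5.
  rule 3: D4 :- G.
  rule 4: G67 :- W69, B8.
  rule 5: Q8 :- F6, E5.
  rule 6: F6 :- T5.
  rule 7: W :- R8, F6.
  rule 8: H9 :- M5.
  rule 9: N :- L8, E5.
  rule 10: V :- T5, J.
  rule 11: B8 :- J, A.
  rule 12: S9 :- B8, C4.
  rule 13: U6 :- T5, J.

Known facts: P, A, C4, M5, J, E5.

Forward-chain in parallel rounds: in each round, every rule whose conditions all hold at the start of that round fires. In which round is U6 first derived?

[1] rule 8 [H9 :- M5.]; rule 11 [B8 :- J, A.]. ⇒ new: H9, B8.
[2] rule 12 [S9 :- B8, C4.]. ⇒ new: S9.
[3] rule 1 [K5 :- S9.]. ⇒ new: K5.
[4] rule 2 [T5 :- K5, M5.]. ⇒ new: T5.
[5] rule 6 [F6 :- T5.]; rule 10 [V :- T5, J.]; rule 13 [U6 :- T5, J.]. ⇒ new: F6, V, U6.
U6 first appears in round 5.

5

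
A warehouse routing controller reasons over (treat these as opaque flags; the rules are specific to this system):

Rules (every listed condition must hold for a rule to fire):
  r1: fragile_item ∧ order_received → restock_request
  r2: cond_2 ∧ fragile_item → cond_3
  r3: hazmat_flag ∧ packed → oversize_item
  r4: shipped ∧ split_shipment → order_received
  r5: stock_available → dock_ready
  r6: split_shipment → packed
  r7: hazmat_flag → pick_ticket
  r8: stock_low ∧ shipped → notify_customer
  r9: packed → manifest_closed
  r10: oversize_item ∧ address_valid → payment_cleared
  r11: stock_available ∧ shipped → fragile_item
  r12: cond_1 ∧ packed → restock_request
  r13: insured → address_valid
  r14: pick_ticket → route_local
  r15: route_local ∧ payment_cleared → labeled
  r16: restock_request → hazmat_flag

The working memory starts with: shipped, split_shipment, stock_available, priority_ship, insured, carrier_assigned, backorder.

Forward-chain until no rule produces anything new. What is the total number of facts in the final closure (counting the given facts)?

20

[1] r4 [shipped ∧ split_shipment → order_received]; r5 [stock_available → dock_ready]; r6 [split_shipment → packed]; r11 [stock_available ∧ shipped → fragile_item]; r13 [insured → address_valid]. ⇒ new: order_received, dock_ready, packed, fragile_item, address_valid.
[2] r1 [fragile_item ∧ order_received → restock_request]; r9 [packed → manifest_closed]. ⇒ new: restock_request, manifest_closed.
[3] r16 [restock_request → hazmat_flag]. ⇒ new: hazmat_flag.
[4] r3 [hazmat_flag ∧ packed → oversize_item]; r7 [hazmat_flag → pick_ticket]. ⇒ new: oversize_item, pick_ticket.
[5] r10 [oversize_item ∧ address_valid → payment_cleared]; r14 [pick_ticket → route_local]. ⇒ new: payment_cleared, route_local.
[6] r15 [route_local ∧ payment_cleared → labeled]. ⇒ new: labeled.
Closure: {address_valid, backorder, carrier_assigned, dock_ready, fragile_item, hazmat_flag, insured, labeled, manifest_closed, order_received, oversize_item, packed, payment_cleared, pick_ticket, priority_ship, restock_request, route_local, shipped, split_shipment, stock_available} — 20 facts.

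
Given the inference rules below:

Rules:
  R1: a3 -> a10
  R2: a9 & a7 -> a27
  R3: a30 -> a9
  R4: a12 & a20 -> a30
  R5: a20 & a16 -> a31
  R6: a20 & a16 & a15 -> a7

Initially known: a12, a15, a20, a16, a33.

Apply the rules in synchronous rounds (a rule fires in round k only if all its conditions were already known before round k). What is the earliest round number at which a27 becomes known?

Round 1 fires R4, R5, R6, giving a30, a31, a7.
Round 2 fires R3, giving a9.
Round 3 fires R2, giving a27.
a27 first appears in round 3.

3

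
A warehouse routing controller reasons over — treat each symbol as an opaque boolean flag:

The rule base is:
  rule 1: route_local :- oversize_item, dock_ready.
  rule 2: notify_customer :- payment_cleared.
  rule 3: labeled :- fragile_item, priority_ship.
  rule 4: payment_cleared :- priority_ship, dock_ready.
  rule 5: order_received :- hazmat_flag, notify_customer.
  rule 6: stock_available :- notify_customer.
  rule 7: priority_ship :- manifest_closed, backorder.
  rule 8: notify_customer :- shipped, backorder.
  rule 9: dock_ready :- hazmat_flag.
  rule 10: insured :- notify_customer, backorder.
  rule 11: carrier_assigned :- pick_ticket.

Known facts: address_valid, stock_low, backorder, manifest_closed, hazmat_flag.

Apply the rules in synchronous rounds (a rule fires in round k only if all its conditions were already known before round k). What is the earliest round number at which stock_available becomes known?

Round 1: rule 7 [priority_ship :- manifest_closed, backorder.]; rule 9 [dock_ready :- hazmat_flag.]. Adds priority_ship, dock_ready.
Round 2: rule 4 [payment_cleared :- priority_ship, dock_ready.]. Adds payment_cleared.
Round 3: rule 2 [notify_customer :- payment_cleared.]. Adds notify_customer.
Round 4: rule 5 [order_received :- hazmat_flag, notify_customer.]; rule 6 [stock_available :- notify_customer.]; rule 10 [insured :- notify_customer, backorder.]. Adds order_received, stock_available, insured.
stock_available first appears in round 4.

4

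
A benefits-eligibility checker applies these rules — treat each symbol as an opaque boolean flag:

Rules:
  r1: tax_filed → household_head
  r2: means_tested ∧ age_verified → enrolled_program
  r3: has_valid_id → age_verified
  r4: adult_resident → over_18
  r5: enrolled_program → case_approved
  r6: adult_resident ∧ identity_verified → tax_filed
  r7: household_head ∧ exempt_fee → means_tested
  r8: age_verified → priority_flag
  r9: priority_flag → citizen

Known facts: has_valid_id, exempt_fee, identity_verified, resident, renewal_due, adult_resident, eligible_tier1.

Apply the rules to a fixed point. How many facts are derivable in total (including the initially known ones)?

Round 1: r3 [has_valid_id → age_verified]; r4 [adult_resident → over_18]; r6 [adult_resident ∧ identity_verified → tax_filed]. New: age_verified, over_18, tax_filed.
Round 2: r1 [tax_filed → household_head]; r8 [age_verified → priority_flag]. New: household_head, priority_flag.
Round 3: r7 [household_head ∧ exempt_fee → means_tested]; r9 [priority_flag → citizen]. New: means_tested, citizen.
Round 4: r2 [means_tested ∧ age_verified → enrolled_program]. New: enrolled_program.
Round 5: r5 [enrolled_program → case_approved]. New: case_approved.
Closure: {adult_resident, age_verified, case_approved, citizen, eligible_tier1, enrolled_program, exempt_fee, has_valid_id, household_head, identity_verified, means_tested, over_18, priority_flag, renewal_due, resident, tax_filed} — 16 facts.

16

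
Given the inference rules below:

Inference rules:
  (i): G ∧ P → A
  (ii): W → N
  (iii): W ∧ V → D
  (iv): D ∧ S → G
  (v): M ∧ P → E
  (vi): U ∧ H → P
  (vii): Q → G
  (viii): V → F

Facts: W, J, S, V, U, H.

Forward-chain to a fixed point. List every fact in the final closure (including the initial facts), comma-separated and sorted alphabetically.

Round 1 — (ii), (iii), (vi), (viii), derive N, D, P, F.
Round 2 — (iv), derive G.
Round 3 — (i), derive A.

A, D, F, G, H, J, N, P, S, U, V, W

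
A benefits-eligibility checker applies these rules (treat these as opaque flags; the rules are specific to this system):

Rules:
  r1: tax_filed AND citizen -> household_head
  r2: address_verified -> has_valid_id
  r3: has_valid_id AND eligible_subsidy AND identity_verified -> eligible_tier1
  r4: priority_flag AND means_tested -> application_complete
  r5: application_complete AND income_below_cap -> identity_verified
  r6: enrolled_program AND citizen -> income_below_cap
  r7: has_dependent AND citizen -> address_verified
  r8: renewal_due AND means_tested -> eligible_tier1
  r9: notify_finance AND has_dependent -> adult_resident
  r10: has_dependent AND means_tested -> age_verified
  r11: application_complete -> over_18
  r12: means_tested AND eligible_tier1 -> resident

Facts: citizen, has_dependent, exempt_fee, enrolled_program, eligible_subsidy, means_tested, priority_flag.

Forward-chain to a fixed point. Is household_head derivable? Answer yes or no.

Round 1 — r4, r6, r7, r10, derive application_complete, income_below_cap, address_verified, age_verified.
Round 2 — r2, r5, r11, derive has_valid_id, identity_verified, over_18.
Round 3 — r3, derive eligible_tier1.
Round 4 — r12, derive resident.
Fixed point reached. household_head is concluded only by r1; r1 needs tax_filed (never derived).

no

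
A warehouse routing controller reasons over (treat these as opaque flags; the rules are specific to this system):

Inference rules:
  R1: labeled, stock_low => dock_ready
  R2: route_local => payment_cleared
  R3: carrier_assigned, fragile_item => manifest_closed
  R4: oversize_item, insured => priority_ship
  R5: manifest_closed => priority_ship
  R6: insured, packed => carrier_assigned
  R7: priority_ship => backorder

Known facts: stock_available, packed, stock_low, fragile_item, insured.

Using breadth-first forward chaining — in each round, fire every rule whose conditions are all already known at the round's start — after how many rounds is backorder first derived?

4

Round 1: R6 [insured, packed => carrier_assigned]. New: carrier_assigned.
Round 2: R3 [carrier_assigned, fragile_item => manifest_closed]. New: manifest_closed.
Round 3: R5 [manifest_closed => priority_ship]. New: priority_ship.
Round 4: R7 [priority_ship => backorder]. New: backorder.
backorder first appears in round 4.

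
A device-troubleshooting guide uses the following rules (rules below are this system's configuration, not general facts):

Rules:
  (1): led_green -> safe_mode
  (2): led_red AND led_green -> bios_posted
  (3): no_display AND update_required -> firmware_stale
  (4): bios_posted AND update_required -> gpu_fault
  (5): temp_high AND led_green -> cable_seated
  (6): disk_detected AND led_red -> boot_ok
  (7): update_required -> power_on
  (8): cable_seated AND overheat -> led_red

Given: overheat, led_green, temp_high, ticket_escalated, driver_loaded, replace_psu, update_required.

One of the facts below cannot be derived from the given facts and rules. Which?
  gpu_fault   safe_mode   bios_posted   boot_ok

[1] (1) [led_green -> safe_mode]; (5) [temp_high AND led_green -> cable_seated]; (7) [update_required -> power_on]. ⇒ new: safe_mode, cable_seated, power_on.
[2] (8) [cable_seated AND overheat -> led_red]. ⇒ new: led_red.
[3] (2) [led_red AND led_green -> bios_posted]. ⇒ new: bios_posted.
[4] (4) [bios_posted AND update_required -> gpu_fault]. ⇒ new: gpu_fault.
Derived: safe_mode (round 1), gpu_fault (round 4), bios_posted (round 3). boot_ok never appears in any round.

boot_ok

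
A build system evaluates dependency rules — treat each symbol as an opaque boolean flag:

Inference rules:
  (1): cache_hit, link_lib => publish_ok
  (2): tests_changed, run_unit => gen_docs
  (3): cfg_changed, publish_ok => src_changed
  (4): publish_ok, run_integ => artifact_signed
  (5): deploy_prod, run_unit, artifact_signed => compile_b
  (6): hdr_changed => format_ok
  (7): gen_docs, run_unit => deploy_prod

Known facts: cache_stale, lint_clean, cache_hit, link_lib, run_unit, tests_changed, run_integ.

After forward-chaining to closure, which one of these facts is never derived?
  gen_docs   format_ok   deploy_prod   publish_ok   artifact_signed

format_ok

Round 1: (1) [cache_hit, link_lib => publish_ok]; (2) [tests_changed, run_unit => gen_docs]. New: publish_ok, gen_docs.
Round 2: (4) [publish_ok, run_integ => artifact_signed]; (7) [gen_docs, run_unit => deploy_prod]. New: artifact_signed, deploy_prod.
Round 3: (5) [deploy_prod, run_unit, artifact_signed => compile_b]. New: compile_b.
Derived: deploy_prod (round 2), gen_docs (round 1), artifact_signed (round 2), publish_ok (round 1). format_ok never appears in any round.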